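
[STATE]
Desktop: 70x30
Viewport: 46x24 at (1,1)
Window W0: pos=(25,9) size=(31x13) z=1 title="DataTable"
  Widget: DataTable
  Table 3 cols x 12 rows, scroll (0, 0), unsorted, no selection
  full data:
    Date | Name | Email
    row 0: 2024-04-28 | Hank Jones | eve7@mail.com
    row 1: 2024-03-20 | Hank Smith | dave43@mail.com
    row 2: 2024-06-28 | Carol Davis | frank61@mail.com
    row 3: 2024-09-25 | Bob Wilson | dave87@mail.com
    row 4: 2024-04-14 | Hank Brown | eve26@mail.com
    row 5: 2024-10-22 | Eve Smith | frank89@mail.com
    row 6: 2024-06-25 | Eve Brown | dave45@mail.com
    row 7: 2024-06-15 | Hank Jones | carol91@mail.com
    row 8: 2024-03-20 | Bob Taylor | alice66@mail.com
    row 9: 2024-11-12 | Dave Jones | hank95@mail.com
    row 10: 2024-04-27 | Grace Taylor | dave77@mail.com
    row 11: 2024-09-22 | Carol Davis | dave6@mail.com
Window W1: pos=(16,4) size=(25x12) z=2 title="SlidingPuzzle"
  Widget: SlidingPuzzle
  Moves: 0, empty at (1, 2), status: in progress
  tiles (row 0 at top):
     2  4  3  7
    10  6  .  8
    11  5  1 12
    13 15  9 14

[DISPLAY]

                                              
                                              
                                              
               ┏━━━━━━━━━━━━━━━━━━━━━━━┓      
               ┃ SlidingPuzzle         ┃      
               ┠───────────────────────┨      
               ┃┌────┬────┬────┬────┐  ┃      
               ┃│  2 │  4 │  3 │  7 │  ┃      
               ┃├────┼────┼────┼────┤  ┃━━━━━━
               ┃│ 10 │  6 │    │  8 │  ┃      
               ┃├────┼────┼────┼────┤  ┃──────
               ┃│ 11 │  5 │  1 │ 12 │  ┃      
               ┃├────┼────┼────┼────┤  ┃──────
               ┃│ 13 │ 15 │  9 │ 14 │  ┃ Jones
               ┗━━━━━━━━━━━━━━━━━━━━━━━┛ Smith
                        ┃2024-06-28│Carol Davi
                        ┃2024-09-25│Bob Wilson
                        ┃2024-04-14│Hank Brown
                        ┃2024-10-22│Eve Smith 
                        ┃2024-06-25│Eve Brown 
                        ┗━━━━━━━━━━━━━━━━━━━━━
                                              
                                              
                                              


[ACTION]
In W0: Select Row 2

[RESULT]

                                              
                                              
                                              
               ┏━━━━━━━━━━━━━━━━━━━━━━━┓      
               ┃ SlidingPuzzle         ┃      
               ┠───────────────────────┨      
               ┃┌────┬────┬────┬────┐  ┃      
               ┃│  2 │  4 │  3 │  7 │  ┃      
               ┃├────┼────┼────┼────┤  ┃━━━━━━
               ┃│ 10 │  6 │    │  8 │  ┃      
               ┃├────┼────┼────┼────┤  ┃──────
               ┃│ 11 │  5 │  1 │ 12 │  ┃      
               ┃├────┼────┼────┼────┤  ┃──────
               ┃│ 13 │ 15 │  9 │ 14 │  ┃ Jones
               ┗━━━━━━━━━━━━━━━━━━━━━━━┛ Smith
                        ┃>024-06-28│Carol Davi
                        ┃2024-09-25│Bob Wilson
                        ┃2024-04-14│Hank Brown
                        ┃2024-10-22│Eve Smith 
                        ┃2024-06-25│Eve Brown 
                        ┗━━━━━━━━━━━━━━━━━━━━━
                                              
                                              
                                              


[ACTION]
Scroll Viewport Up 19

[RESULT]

                                              
                                              
                                              
                                              
               ┏━━━━━━━━━━━━━━━━━━━━━━━┓      
               ┃ SlidingPuzzle         ┃      
               ┠───────────────────────┨      
               ┃┌────┬────┬────┬────┐  ┃      
               ┃│  2 │  4 │  3 │  7 │  ┃      
               ┃├────┼────┼────┼────┤  ┃━━━━━━
               ┃│ 10 │  6 │    │  8 │  ┃      
               ┃├────┼────┼────┼────┤  ┃──────
               ┃│ 11 │  5 │  1 │ 12 │  ┃      
               ┃├────┼────┼────┼────┤  ┃──────
               ┃│ 13 │ 15 │  9 │ 14 │  ┃ Jones
               ┗━━━━━━━━━━━━━━━━━━━━━━━┛ Smith
                        ┃>024-06-28│Carol Davi
                        ┃2024-09-25│Bob Wilson
                        ┃2024-04-14│Hank Brown
                        ┃2024-10-22│Eve Smith 
                        ┃2024-06-25│Eve Brown 
                        ┗━━━━━━━━━━━━━━━━━━━━━
                                              
                                              


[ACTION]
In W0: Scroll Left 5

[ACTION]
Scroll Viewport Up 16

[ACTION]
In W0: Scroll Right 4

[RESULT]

                                              
                                              
                                              
                                              
               ┏━━━━━━━━━━━━━━━━━━━━━━━┓      
               ┃ SlidingPuzzle         ┃      
               ┠───────────────────────┨      
               ┃┌────┬────┬────┬────┐  ┃      
               ┃│  2 │  4 │  3 │  7 │  ┃      
               ┃├────┼────┼────┼────┤  ┃━━━━━━
               ┃│ 10 │  6 │    │  8 │  ┃      
               ┃├────┼────┼────┼────┤  ┃──────
               ┃│ 11 │  5 │  1 │ 12 │  ┃    │E
               ┃├────┼────┼────┼────┤  ┃────┼─
               ┃│ 13 │ 15 │  9 │ 14 │  ┃es  │e
               ┗━━━━━━━━━━━━━━━━━━━━━━━┛th  │d
                        ┃-06-28│Carol Davis │f
                        ┃-09-25│Bob Wilson  │d
                        ┃-04-14│Hank Brown  │e
                        ┃-10-22│Eve Smith   │f
                        ┃-06-25│Eve Brown   │d
                        ┗━━━━━━━━━━━━━━━━━━━━━
                                              
                                              


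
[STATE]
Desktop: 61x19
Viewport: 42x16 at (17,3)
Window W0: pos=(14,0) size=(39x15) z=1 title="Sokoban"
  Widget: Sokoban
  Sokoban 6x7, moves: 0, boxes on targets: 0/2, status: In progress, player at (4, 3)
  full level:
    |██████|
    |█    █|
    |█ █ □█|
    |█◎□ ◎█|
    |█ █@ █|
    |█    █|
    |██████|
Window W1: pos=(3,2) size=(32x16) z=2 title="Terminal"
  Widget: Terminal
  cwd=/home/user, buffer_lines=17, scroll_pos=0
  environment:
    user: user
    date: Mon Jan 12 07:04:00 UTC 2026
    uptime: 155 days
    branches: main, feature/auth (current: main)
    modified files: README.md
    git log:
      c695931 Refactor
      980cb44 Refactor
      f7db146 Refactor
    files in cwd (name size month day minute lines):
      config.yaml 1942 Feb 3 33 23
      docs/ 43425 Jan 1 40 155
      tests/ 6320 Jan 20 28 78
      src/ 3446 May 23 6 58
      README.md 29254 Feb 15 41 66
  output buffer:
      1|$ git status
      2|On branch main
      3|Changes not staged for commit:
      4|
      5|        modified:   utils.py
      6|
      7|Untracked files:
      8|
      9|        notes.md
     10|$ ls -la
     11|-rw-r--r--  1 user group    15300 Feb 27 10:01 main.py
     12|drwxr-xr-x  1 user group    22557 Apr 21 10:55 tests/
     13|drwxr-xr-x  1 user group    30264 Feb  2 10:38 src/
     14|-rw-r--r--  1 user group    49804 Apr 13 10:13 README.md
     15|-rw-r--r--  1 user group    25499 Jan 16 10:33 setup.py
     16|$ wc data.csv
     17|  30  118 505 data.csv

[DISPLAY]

                 ┃                 ┃      
─────────────────┨                 ┃      
                 ┃                 ┃      
n                ┃                 ┃      
taged for commit:┃                 ┃      
                 ┃                 ┃      
ied:   utils.py  ┃                 ┃      
                 ┃                 ┃      
es:              ┃                 ┃      
                 ┃                 ┃      
.md              ┃                 ┃      
                 ┃━━━━━━━━━━━━━━━━━┛      
 user group    15┃                        
 user group    22┃                        
━━━━━━━━━━━━━━━━━┛                        
                                          


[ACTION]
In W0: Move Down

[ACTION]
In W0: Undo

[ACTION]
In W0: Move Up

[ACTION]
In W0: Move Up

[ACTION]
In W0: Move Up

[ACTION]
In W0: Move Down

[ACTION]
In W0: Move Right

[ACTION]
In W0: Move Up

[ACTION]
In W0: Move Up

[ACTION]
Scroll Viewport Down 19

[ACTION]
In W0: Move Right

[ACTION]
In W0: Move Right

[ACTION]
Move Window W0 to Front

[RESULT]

████                               ┃      
  @█                               ┃      
█ □█                               ┃      
□ ◎█                               ┃      
█  █                               ┃      
   █                               ┃      
████                               ┃      
ves: 6  0/2                        ┃      
                                   ┃      
                                   ┃      
                                   ┃      
━━━━━━━━━━━━━━━━━━━━━━━━━━━━━━━━━━━┛      
 user group    15┃                        
 user group    22┃                        
━━━━━━━━━━━━━━━━━┛                        
                                          


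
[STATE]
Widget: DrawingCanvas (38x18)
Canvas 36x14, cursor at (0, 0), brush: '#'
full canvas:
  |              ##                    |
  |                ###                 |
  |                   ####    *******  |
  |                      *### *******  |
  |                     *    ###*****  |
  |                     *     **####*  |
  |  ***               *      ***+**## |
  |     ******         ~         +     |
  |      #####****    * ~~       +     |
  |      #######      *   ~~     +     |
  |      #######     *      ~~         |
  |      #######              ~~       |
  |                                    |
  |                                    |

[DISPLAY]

+             ##                      
                ###                   
                   ####    *******    
                      *### *******    
                     *    ###*****    
                     *     **####*    
  ***               *      ***+**##   
     ******         ~         +       
      #####****    * ~~       +       
      #######      *   ~~     +       
      #######     *      ~~           
      #######              ~~         
                                      
                                      
                                      
                                      
                                      
                                      


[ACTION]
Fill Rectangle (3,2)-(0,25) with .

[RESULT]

+ ........................            
  ........................            
  ........................ *******    
  ........................ *******    
                     *    ###*****    
                     *     **####*    
  ***               *      ***+**##   
     ******         ~         +       
      #####****    * ~~       +       
      #######      *   ~~     +       
      #######     *      ~~           
      #######              ~~         
                                      
                                      
                                      
                                      
                                      
                                      


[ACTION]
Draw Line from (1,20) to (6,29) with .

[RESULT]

+ ........................            
  ........................            
  ........................ *******    
  ........................ *******    
                     *   ..##*****    
                     *     ..####*    
  ***               *      **.+**##   
     ******         ~         +       
      #####****    * ~~       +       
      #######      *   ~~     +       
      #######     *      ~~           
      #######              ~~         
                                      
                                      
                                      
                                      
                                      
                                      


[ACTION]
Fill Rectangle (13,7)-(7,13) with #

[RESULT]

+ ........................            
  ........................            
  ........................ *******    
  ........................ *******    
                     *   ..##*****    
                     *     ..####*    
  ***               *      **.+**##   
     **#######      ~         +       
      ########*    * ~~       +       
      ########     *   ~~     +       
      ########    *      ~~           
      ########             ~~         
       #######                        
       #######                        
                                      
                                      
                                      
                                      


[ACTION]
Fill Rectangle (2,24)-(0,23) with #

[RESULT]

+ .....................##.            
  .....................##.            
  .....................##. *******    
  ........................ *******    
                     *   ..##*****    
                     *     ..####*    
  ***               *      **.+**##   
     **#######      ~         +       
      ########*    * ~~       +       
      ########     *   ~~     +       
      ########    *      ~~           
      ########             ~~         
       #######                        
       #######                        
                                      
                                      
                                      
                                      


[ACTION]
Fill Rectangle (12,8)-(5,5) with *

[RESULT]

+ .....................##.            
  .....................##.            
  .....................##. *******    
  ........................ *******    
                     *   ..##*****    
     ****            *     ..####*    
  *******           *      **.+**##   
     ****#####      ~         +       
     ****#####*    * ~~       +       
     ****#####     *   ~~     +       
     ****#####    *      ~~           
     ****#####             ~~         
     ****#####                        
       #######                        
                                      
                                      
                                      
                                      


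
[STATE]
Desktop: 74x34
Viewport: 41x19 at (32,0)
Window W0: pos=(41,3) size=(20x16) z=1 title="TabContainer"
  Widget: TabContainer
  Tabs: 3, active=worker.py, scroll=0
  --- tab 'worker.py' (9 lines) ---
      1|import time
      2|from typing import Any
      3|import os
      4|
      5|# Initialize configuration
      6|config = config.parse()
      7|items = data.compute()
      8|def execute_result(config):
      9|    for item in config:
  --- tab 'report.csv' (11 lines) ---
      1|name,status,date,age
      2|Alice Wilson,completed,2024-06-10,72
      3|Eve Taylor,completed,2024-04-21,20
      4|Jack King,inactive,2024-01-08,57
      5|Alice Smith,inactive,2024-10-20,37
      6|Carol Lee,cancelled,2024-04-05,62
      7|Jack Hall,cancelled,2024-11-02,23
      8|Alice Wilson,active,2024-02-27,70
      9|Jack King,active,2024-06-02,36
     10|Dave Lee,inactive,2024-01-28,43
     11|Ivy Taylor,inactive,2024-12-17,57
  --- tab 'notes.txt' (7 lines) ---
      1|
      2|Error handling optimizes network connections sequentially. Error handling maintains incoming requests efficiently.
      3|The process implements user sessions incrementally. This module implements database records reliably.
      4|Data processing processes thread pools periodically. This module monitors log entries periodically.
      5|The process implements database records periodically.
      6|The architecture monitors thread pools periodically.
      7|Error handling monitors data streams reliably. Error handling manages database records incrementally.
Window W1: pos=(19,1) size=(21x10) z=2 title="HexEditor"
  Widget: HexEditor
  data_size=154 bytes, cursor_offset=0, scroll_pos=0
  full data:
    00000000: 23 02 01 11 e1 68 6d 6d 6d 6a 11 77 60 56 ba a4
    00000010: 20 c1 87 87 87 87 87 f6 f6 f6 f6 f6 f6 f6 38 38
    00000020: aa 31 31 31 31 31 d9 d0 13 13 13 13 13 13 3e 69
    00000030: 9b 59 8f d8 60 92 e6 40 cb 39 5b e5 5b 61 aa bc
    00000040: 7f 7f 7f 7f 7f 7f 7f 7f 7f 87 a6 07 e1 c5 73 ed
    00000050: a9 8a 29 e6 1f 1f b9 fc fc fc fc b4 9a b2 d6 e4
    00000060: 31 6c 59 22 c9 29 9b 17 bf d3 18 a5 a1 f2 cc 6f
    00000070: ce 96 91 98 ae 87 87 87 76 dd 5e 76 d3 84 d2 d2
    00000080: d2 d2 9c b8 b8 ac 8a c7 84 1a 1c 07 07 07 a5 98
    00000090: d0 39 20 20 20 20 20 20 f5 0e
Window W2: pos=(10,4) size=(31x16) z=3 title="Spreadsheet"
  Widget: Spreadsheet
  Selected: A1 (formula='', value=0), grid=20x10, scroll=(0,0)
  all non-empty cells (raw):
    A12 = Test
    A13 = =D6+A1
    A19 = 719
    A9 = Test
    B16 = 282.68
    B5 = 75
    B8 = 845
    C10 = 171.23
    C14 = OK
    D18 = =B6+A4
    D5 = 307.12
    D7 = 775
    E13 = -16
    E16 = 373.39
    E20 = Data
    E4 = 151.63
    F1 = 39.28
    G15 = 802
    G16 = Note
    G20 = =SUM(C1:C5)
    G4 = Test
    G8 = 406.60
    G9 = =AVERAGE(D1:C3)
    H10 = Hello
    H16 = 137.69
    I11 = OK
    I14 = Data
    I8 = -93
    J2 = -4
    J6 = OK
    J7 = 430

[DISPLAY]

                                         
━━━━━━━┓                                 
       ┃                                 
───────┨ ┏━━━━━━━━━━━━━━━━━━┓            
━━━━━━━━┓┃ TabContainer     ┃            
        ┃┠──────────────────┨            
────────┨┃[worker.py]│ repor┃            
        ┃┃──────────────────┃            
  C     ┃┃import time       ┃            
--------┃┃from typing import┃            
      0 ┃┃import os         ┃            
      0 ┃┃                  ┃            
      0 ┃┃# Initialize confi┃            
      0 ┃┃config = config.pa┃            
      0 ┃┃items = data.compu┃            
      0 ┃┃def execute_result┃            
      0 ┃┃    for item in co┃            
      0 ┃┃                  ┃            
      0 ┃┗━━━━━━━━━━━━━━━━━━┛            


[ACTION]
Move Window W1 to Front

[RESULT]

                                         
━━━━━━━┓                                 
       ┃                                 
───────┨ ┏━━━━━━━━━━━━━━━━━━┓            
 02 01 ┃┓┃ TabContainer     ┃            
 c1 87 ┃┃┠──────────────────┨            
 31 31 ┃┨┃[worker.py]│ repor┃            
 59 8f ┃┃┃──────────────────┃            
 7f 7f ┃┃┃import time       ┃            
 8a 29 ┃┃┃from typing import┃            
━━━━━━━┛┃┃import os         ┃            
      0 ┃┃                  ┃            
      0 ┃┃# Initialize confi┃            
      0 ┃┃config = config.pa┃            
      0 ┃┃items = data.compu┃            
      0 ┃┃def execute_result┃            
      0 ┃┃    for item in co┃            
      0 ┃┃                  ┃            
      0 ┃┗━━━━━━━━━━━━━━━━━━┛            


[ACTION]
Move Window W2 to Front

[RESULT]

                                         
━━━━━━━┓                                 
       ┃                                 
───────┨ ┏━━━━━━━━━━━━━━━━━━┓            
━━━━━━━━┓┃ TabContainer     ┃            
        ┃┠──────────────────┨            
────────┨┃[worker.py]│ repor┃            
        ┃┃──────────────────┃            
  C     ┃┃import time       ┃            
--------┃┃from typing import┃            
      0 ┃┃import os         ┃            
      0 ┃┃                  ┃            
      0 ┃┃# Initialize confi┃            
      0 ┃┃config = config.pa┃            
      0 ┃┃items = data.compu┃            
      0 ┃┃def execute_result┃            
      0 ┃┃    for item in co┃            
      0 ┃┃                  ┃            
      0 ┃┗━━━━━━━━━━━━━━━━━━┛            


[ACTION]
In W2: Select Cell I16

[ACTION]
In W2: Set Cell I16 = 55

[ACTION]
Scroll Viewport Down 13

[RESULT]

      0 ┃┃config = config.pa┃            
      0 ┃┃items = data.compu┃            
      0 ┃┃def execute_result┃            
      0 ┃┃    for item in co┃            
      0 ┃┃                  ┃            
      0 ┃┗━━━━━━━━━━━━━━━━━━┛            
━━━━━━━━┛                                
                                         
                                         
                                         
                                         
                                         
                                         
                                         
                                         
                                         
                                         
                                         
                                         


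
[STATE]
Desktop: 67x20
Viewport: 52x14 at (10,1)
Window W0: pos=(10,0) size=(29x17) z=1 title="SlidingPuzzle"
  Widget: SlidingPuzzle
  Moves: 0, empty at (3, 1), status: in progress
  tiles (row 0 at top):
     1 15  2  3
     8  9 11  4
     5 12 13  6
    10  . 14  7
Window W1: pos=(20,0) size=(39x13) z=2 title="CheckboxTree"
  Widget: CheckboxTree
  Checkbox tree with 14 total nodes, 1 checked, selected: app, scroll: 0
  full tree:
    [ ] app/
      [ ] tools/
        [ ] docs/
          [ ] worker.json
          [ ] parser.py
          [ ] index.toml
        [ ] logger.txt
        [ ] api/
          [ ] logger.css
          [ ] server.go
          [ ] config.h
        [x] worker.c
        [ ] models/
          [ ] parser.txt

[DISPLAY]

┃ SlidingP┃ CheckboxTree                        ┃   
┠─────────┠─────────────────────────────────────┨   
┃┌────┬───┃>[-] app/                            ┃   
┃│  1 │ 15┃   [-] tools/                        ┃   
┃├────┼───┃     [ ] docs/                       ┃   
┃│  8 │  9┃       [ ] worker.json               ┃   
┃├────┼───┃       [ ] parser.py                 ┃   
┃│  5 │ 12┃       [ ] index.toml                ┃   
┃├────┼───┃     [ ] logger.txt                  ┃   
┃│ 10 │   ┃     [ ] api/                        ┃   
┃└────┴───┃       [ ] logger.css                ┃   
┃Moves: 0 ┗━━━━━━━━━━━━━━━━━━━━━━━━━━━━━━━━━━━━━┛   
┃                           ┃                       
┃                           ┃                       


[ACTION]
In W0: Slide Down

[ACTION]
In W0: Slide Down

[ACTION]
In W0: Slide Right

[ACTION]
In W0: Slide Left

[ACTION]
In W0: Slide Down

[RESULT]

┃ SlidingP┃ CheckboxTree                        ┃   
┠─────────┠─────────────────────────────────────┨   
┃┌────┬───┃>[-] app/                            ┃   
┃│  1 │   ┃   [-] tools/                        ┃   
┃├────┼───┃     [ ] docs/                       ┃   
┃│  8 │ 15┃       [ ] worker.json               ┃   
┃├────┼───┃       [ ] parser.py                 ┃   
┃│  5 │  9┃       [ ] index.toml                ┃   
┃├────┼───┃     [ ] logger.txt                  ┃   
┃│ 10 │ 12┃     [ ] api/                        ┃   
┃└────┴───┃       [ ] logger.css                ┃   
┃Moves: 5 ┗━━━━━━━━━━━━━━━━━━━━━━━━━━━━━━━━━━━━━┛   
┃                           ┃                       
┃                           ┃                       


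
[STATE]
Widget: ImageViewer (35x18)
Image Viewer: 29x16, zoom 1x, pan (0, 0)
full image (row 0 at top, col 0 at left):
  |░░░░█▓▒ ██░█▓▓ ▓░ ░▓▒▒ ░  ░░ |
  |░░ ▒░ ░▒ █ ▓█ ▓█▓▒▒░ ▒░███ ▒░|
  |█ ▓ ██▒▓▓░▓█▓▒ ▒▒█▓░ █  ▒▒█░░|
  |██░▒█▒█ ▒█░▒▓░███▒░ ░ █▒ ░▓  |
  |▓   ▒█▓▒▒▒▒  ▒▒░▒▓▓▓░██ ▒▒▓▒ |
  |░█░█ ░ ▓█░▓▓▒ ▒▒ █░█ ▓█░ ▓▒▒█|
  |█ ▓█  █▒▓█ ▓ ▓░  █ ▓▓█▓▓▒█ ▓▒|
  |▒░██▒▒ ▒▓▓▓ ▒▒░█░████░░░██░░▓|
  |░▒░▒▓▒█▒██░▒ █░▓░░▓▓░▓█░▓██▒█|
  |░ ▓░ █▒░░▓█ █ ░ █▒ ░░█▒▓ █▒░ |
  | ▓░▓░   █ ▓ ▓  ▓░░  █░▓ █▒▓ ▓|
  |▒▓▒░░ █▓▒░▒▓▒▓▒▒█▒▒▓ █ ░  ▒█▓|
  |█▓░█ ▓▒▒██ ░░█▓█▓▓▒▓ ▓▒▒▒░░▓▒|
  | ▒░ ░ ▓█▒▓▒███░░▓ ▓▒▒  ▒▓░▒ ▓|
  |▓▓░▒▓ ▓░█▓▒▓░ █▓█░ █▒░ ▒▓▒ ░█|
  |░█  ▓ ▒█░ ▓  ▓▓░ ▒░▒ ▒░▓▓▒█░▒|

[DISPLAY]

░░░░█▓▒ ██░█▓▓ ▓░ ░▓▒▒ ░  ░░       
░░ ▒░ ░▒ █ ▓█ ▓█▓▒▒░ ▒░███ ▒░      
█ ▓ ██▒▓▓░▓█▓▒ ▒▒█▓░ █  ▒▒█░░      
██░▒█▒█ ▒█░▒▓░███▒░ ░ █▒ ░▓        
▓   ▒█▓▒▒▒▒  ▒▒░▒▓▓▓░██ ▒▒▓▒       
░█░█ ░ ▓█░▓▓▒ ▒▒ █░█ ▓█░ ▓▒▒█      
█ ▓█  █▒▓█ ▓ ▓░  █ ▓▓█▓▓▒█ ▓▒      
▒░██▒▒ ▒▓▓▓ ▒▒░█░████░░░██░░▓      
░▒░▒▓▒█▒██░▒ █░▓░░▓▓░▓█░▓██▒█      
░ ▓░ █▒░░▓█ █ ░ █▒ ░░█▒▓ █▒░       
 ▓░▓░   █ ▓ ▓  ▓░░  █░▓ █▒▓ ▓      
▒▓▒░░ █▓▒░▒▓▒▓▒▒█▒▒▓ █ ░  ▒█▓      
█▓░█ ▓▒▒██ ░░█▓█▓▓▒▓ ▓▒▒▒░░▓▒      
 ▒░ ░ ▓█▒▓▒███░░▓ ▓▒▒  ▒▓░▒ ▓      
▓▓░▒▓ ▓░█▓▒▓░ █▓█░ █▒░ ▒▓▒ ░█      
░█  ▓ ▒█░ ▓  ▓▓░ ▒░▒ ▒░▓▓▒█░▒      
                                   
                                   


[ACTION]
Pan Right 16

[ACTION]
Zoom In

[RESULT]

████░░██▓▓▓▓  ▓▓░░  ░░▓▓▒▒▒▒  ░░   
████░░██▓▓▓▓  ▓▓░░  ░░▓▓▒▒▒▒  ░░   
  ██  ▓▓██  ▓▓██▓▓▒▒▒▒░░  ▒▒░░█████
  ██  ▓▓██  ▓▓██▓▓▒▒▒▒░░  ▒▒░░█████
▓▓░░▓▓██▓▓▒▒  ▒▒▒▒██▓▓░░  ██    ▒▒▒
▓▓░░▓▓██▓▓▒▒  ▒▒▒▒██▓▓░░  ██    ▒▒▒
▒▒██░░▒▒▓▓░░██████▒▒░░  ░░  ██▒▒  ░
▒▒██░░▒▒▓▓░░██████▒▒░░  ░░  ██▒▒  ░
▒▒▒▒▒▒    ▒▒▒▒░░▒▒▓▓▓▓▓▓░░████  ▒▒▒
▒▒▒▒▒▒    ▒▒▒▒░░▒▒▓▓▓▓▓▓░░████  ▒▒▒
██░░▓▓▓▓▒▒  ▒▒▒▒  ██░░██  ▓▓██░░  ▓
██░░▓▓▓▓▒▒  ▒▒▒▒  ██░░██  ▓▓██░░  ▓
▓▓██  ▓▓  ▓▓░░    ██  ▓▓▓▓██▓▓▓▓▒▒█
▓▓██  ▓▓  ▓▓░░    ██  ▓▓▓▓██▓▓▓▓▒▒█
▓▓▓▓▓▓  ▒▒▒▒░░██░░████████░░░░░░███
▓▓▓▓▓▓  ▒▒▒▒░░██░░████████░░░░░░███
████░░▒▒  ██░░▓▓░░░░▓▓▓▓░░▓▓██░░▓▓█
████░░▒▒  ██░░▓▓░░░░▓▓▓▓░░▓▓██░░▓▓█


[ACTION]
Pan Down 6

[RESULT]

▒▒██░░▒▒▓▓░░██████▒▒░░  ░░  ██▒▒  ░
▒▒██░░▒▒▓▓░░██████▒▒░░  ░░  ██▒▒  ░
▒▒▒▒▒▒    ▒▒▒▒░░▒▒▓▓▓▓▓▓░░████  ▒▒▒
▒▒▒▒▒▒    ▒▒▒▒░░▒▒▓▓▓▓▓▓░░████  ▒▒▒
██░░▓▓▓▓▒▒  ▒▒▒▒  ██░░██  ▓▓██░░  ▓
██░░▓▓▓▓▒▒  ▒▒▒▒  ██░░██  ▓▓██░░  ▓
▓▓██  ▓▓  ▓▓░░    ██  ▓▓▓▓██▓▓▓▓▒▒█
▓▓██  ▓▓  ▓▓░░    ██  ▓▓▓▓██▓▓▓▓▒▒█
▓▓▓▓▓▓  ▒▒▒▒░░██░░████████░░░░░░███
▓▓▓▓▓▓  ▒▒▒▒░░██░░████████░░░░░░███
████░░▒▒  ██░░▓▓░░░░▓▓▓▓░░▓▓██░░▓▓█
████░░▒▒  ██░░▓▓░░░░▓▓▓▓░░▓▓██░░▓▓█
░░▓▓██  ██  ░░  ██▒▒  ░░░░██▒▒▓▓  █
░░▓▓██  ██  ░░  ██▒▒  ░░░░██▒▒▓▓  █
██  ▓▓  ▓▓    ▓▓░░░░    ██░░▓▓  ██▒
██  ▓▓  ▓▓    ▓▓░░░░    ██░░▓▓  ██▒
▒▒░░▒▒▓▓▒▒▓▓▒▒▒▒██▒▒▒▒▓▓  ██  ░░   
▒▒░░▒▒▓▓▒▒▓▓▒▒▒▒██▒▒▒▒▓▓  ██  ░░   


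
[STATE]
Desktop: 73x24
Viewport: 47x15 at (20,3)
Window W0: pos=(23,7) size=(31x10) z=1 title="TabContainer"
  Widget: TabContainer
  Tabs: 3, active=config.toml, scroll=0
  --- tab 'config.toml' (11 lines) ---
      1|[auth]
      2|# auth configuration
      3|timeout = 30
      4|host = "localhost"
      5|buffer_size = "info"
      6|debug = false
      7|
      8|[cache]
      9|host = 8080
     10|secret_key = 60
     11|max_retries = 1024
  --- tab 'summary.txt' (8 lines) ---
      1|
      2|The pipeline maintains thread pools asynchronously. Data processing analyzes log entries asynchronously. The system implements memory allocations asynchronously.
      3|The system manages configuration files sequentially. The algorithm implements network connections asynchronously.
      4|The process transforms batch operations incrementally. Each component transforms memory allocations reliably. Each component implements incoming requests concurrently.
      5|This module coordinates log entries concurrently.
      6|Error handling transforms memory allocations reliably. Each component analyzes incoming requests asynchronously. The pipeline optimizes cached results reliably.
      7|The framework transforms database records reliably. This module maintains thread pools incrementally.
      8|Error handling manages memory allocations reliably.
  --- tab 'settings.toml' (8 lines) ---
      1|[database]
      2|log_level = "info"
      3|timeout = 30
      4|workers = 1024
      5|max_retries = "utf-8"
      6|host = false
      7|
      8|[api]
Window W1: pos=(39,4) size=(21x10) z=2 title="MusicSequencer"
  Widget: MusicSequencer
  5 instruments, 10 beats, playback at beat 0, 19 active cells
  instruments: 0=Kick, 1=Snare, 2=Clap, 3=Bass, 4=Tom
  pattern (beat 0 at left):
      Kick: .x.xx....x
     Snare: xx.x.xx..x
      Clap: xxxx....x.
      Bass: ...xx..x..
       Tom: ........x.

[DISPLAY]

                                               
                   ┏━━━━━━━━━━━━━━━━━━━┓       
                   ┃ MusicSequencer    ┃       
                   ┠───────────────────┨       
   ┏━━━━━━━━━━━━━━━┃      ▼123456789   ┃       
   ┃ TabContainer  ┃  Kick·█·██····█   ┃       
   ┠───────────────┃ Snare██·█·██··█   ┃       
   ┃[config.toml]│ ┃  Clap████····█·   ┃       
   ┃───────────────┃  Bass···██··█··   ┃       
   ┃[auth]         ┃   Tom········█·   ┃       
   ┃# auth configur┗━━━━━━━━━━━━━━━━━━━┛       
   ┃timeout = 30                 ┃             
   ┃host = "localhost"           ┃             
   ┗━━━━━━━━━━━━━━━━━━━━━━━━━━━━━┛             
                                               


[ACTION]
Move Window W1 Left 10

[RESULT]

                                               
         ┏━━━━━━━━━━━━━━━━━━━┓                 
         ┃ MusicSequencer    ┃                 
         ┠───────────────────┨                 
   ┏━━━━━┃      ▼123456789   ┃━━━┓             
   ┃ TabC┃  Kick·█·██····█   ┃   ┃             
   ┠─────┃ Snare██·█·██··█   ┃───┨             
   ┃[conf┃  Clap████····█·   ┃ │ ┃             
   ┃─────┃  Bass···██··█··   ┃───┃             
   ┃[auth┃   Tom········█·   ┃   ┃             
   ┃# aut┗━━━━━━━━━━━━━━━━━━━┛   ┃             
   ┃timeout = 30                 ┃             
   ┃host = "localhost"           ┃             
   ┗━━━━━━━━━━━━━━━━━━━━━━━━━━━━━┛             
                                               


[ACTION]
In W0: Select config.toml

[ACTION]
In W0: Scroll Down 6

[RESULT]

                                               
         ┏━━━━━━━━━━━━━━━━━━━┓                 
         ┃ MusicSequencer    ┃                 
         ┠───────────────────┨                 
   ┏━━━━━┃      ▼123456789   ┃━━━┓             
   ┃ TabC┃  Kick·█·██····█   ┃   ┃             
   ┠─────┃ Snare██·█·██··█   ┃───┨             
   ┃[conf┃  Clap████····█·   ┃ │ ┃             
   ┃─────┃  Bass···██··█··   ┃───┃             
   ┃     ┃   Tom········█·   ┃   ┃             
   ┃[cach┗━━━━━━━━━━━━━━━━━━━┛   ┃             
   ┃host = 8080                  ┃             
   ┃secret_key = 60              ┃             
   ┗━━━━━━━━━━━━━━━━━━━━━━━━━━━━━┛             
                                               


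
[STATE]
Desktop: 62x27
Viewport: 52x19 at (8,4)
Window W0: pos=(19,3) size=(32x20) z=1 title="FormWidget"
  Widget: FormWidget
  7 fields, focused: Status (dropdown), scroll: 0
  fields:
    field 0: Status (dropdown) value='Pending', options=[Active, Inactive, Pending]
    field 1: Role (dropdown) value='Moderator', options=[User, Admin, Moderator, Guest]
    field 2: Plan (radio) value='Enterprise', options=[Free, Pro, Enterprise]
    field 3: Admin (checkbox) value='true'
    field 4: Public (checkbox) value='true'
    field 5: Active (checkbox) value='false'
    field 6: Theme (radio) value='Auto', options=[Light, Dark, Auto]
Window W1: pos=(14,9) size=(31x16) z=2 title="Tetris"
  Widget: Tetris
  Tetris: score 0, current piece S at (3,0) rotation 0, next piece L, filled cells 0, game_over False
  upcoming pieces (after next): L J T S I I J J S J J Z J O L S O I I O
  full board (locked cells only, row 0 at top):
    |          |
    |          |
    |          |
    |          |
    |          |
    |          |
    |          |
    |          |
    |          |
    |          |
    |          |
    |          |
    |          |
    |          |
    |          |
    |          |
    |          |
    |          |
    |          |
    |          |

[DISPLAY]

           ┃ FormWidget                   ┃         
           ┠──────────────────────────────┨         
           ┃> Status:     [Pending      ▼]┃         
           ┃  Role:       [Moderator    ▼]┃         
           ┃  Plan:       ( ) Free  ( ) Pr┃         
      ┏━━━━━━━━━━━━━━━━━━━━━━━━━━━━━┓     ┃         
      ┃ Tetris                      ┃     ┃         
      ┠─────────────────────────────┨     ┃         
      ┃          │Next:             ┃( ) D┃         
      ┃          │  ▒               ┃     ┃         
      ┃          │▒▒▒               ┃     ┃         
      ┃          │                  ┃     ┃         
      ┃          │                  ┃     ┃         
      ┃          │                  ┃     ┃         
      ┃          │Score:            ┃     ┃         
      ┃          │0                 ┃     ┃         
      ┃          │                  ┃     ┃         
      ┃          │                  ┃     ┃         
      ┃          │                  ┃━━━━━┛         


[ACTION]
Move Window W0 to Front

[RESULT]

           ┃ FormWidget                   ┃         
           ┠──────────────────────────────┨         
           ┃> Status:     [Pending      ▼]┃         
           ┃  Role:       [Moderator    ▼]┃         
           ┃  Plan:       ( ) Free  ( ) Pr┃         
      ┏━━━━┃  Admin:      [x]             ┃         
      ┃ Tet┃  Public:     [x]             ┃         
      ┠────┃  Active:     [ ]             ┃         
      ┃    ┃  Theme:      ( ) Light  ( ) D┃         
      ┃    ┃                              ┃         
      ┃    ┃                              ┃         
      ┃    ┃                              ┃         
      ┃    ┃                              ┃         
      ┃    ┃                              ┃         
      ┃    ┃                              ┃         
      ┃    ┃                              ┃         
      ┃    ┃                              ┃         
      ┃    ┃                              ┃         
      ┃    ┗━━━━━━━━━━━━━━━━━━━━━━━━━━━━━━┛         


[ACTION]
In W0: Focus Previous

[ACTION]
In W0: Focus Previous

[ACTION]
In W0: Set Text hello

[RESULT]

           ┃ FormWidget                   ┃         
           ┠──────────────────────────────┨         
           ┃  Status:     [Pending      ▼]┃         
           ┃  Role:       [Moderator    ▼]┃         
           ┃  Plan:       ( ) Free  ( ) Pr┃         
      ┏━━━━┃  Admin:      [x]             ┃         
      ┃ Tet┃  Public:     [x]             ┃         
      ┠────┃> Active:     [ ]             ┃         
      ┃    ┃  Theme:      ( ) Light  ( ) D┃         
      ┃    ┃                              ┃         
      ┃    ┃                              ┃         
      ┃    ┃                              ┃         
      ┃    ┃                              ┃         
      ┃    ┃                              ┃         
      ┃    ┃                              ┃         
      ┃    ┃                              ┃         
      ┃    ┃                              ┃         
      ┃    ┃                              ┃         
      ┃    ┗━━━━━━━━━━━━━━━━━━━━━━━━━━━━━━┛         


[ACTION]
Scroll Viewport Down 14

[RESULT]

           ┃  Plan:       ( ) Free  ( ) Pr┃         
      ┏━━━━┃  Admin:      [x]             ┃         
      ┃ Tet┃  Public:     [x]             ┃         
      ┠────┃> Active:     [ ]             ┃         
      ┃    ┃  Theme:      ( ) Light  ( ) D┃         
      ┃    ┃                              ┃         
      ┃    ┃                              ┃         
      ┃    ┃                              ┃         
      ┃    ┃                              ┃         
      ┃    ┃                              ┃         
      ┃    ┃                              ┃         
      ┃    ┃                              ┃         
      ┃    ┃                              ┃         
      ┃    ┃                              ┃         
      ┃    ┗━━━━━━━━━━━━━━━━━━━━━━━━━━━━━━┛         
      ┃          │                  ┃               
      ┗━━━━━━━━━━━━━━━━━━━━━━━━━━━━━┛               
                                                    
                                                    
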